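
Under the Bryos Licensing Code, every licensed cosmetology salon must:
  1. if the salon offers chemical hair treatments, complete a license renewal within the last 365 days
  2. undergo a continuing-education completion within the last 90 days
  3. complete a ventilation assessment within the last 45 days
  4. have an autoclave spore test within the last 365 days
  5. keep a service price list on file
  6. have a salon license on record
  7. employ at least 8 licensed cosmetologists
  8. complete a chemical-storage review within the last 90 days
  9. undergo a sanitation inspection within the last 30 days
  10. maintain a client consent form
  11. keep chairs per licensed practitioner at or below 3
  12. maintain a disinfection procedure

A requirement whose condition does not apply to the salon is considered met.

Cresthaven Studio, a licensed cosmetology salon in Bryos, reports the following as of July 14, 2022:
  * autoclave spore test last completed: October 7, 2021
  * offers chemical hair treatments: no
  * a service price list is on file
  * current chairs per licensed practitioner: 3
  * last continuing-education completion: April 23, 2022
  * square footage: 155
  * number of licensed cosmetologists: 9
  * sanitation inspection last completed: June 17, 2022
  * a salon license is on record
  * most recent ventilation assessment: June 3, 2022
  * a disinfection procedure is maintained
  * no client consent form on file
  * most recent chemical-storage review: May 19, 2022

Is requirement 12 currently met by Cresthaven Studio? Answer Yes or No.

12. disinfection procedure present → met

Yes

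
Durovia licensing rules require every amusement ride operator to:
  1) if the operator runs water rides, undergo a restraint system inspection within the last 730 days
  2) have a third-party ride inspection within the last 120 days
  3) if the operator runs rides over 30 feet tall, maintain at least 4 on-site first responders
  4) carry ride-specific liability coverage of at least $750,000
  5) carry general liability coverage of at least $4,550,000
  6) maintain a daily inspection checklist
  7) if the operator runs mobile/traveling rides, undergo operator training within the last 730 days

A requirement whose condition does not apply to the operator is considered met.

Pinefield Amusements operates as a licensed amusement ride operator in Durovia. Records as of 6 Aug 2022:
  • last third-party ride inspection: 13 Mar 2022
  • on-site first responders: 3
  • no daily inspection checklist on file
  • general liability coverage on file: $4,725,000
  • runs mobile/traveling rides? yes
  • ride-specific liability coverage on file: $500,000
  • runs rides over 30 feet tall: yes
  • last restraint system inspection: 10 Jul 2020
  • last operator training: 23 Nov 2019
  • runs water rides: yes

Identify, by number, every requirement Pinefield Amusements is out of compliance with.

1, 2, 3, 4, 6, 7

1. condition 'runs water rides' holds; restraint system inspection 757 days ago vs limit 730 → not met
2. third-party ride inspection 146 days ago vs limit 120 → not met
3. condition 'runs rides over 30 feet tall' holds; on-site first responders 3 < 4 → not met
4. ride-specific liability coverage $500,000 < $750,000 → not met
5. general liability coverage $4,725,000 ≥ $4,550,000 → met
6. daily inspection checklist absent → not met
7. condition 'runs mobile/traveling rides' holds; operator training 987 days ago vs limit 730 → not met
Not met: 1, 2, 3, 4, 6, 7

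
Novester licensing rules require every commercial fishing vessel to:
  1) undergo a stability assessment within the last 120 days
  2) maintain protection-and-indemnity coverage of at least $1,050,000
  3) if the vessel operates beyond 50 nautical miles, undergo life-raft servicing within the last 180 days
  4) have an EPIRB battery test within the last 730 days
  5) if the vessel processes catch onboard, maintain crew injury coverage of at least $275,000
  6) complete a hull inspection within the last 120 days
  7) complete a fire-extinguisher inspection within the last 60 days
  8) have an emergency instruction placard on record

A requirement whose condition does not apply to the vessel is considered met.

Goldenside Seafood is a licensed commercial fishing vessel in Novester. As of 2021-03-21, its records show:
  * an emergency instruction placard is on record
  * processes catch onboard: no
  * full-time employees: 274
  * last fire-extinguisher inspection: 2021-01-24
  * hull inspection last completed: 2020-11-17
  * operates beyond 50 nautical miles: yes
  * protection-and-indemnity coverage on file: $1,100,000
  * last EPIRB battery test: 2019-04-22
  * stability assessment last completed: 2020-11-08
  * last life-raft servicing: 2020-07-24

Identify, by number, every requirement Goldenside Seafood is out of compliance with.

1. stability assessment 133 days ago vs limit 120 → not met
2. protection-and-indemnity coverage $1,100,000 ≥ $1,050,000 → met
3. condition 'operates beyond 50 nautical miles' holds; life-raft servicing 240 days ago vs limit 180 → not met
4. EPIRB battery test 699 days ago vs limit 730 → met
5. condition 'processes catch onboard' does not hold → requirement n/a → met
6. hull inspection 124 days ago vs limit 120 → not met
7. fire-extinguisher inspection 56 days ago vs limit 60 → met
8. emergency instruction placard present → met
Not met: 1, 3, 6

1, 3, 6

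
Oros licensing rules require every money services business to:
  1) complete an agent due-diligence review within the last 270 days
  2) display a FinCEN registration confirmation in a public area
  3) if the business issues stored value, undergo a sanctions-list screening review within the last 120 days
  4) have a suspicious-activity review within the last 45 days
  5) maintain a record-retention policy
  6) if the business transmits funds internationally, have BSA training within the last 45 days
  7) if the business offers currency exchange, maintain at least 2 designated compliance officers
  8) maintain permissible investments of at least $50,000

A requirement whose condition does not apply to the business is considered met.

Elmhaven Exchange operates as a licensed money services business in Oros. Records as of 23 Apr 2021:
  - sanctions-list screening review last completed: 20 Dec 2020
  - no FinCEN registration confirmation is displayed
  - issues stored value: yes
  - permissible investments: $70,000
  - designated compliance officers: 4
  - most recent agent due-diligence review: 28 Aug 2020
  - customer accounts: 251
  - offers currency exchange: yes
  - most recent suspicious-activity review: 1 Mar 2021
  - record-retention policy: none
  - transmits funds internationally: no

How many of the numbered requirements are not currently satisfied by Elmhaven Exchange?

4

1. agent due-diligence review 238 days ago vs limit 270 → met
2. FinCEN registration confirmation absent → not met
3. condition 'issues stored value' holds; sanctions-list screening review 124 days ago vs limit 120 → not met
4. suspicious-activity review 53 days ago vs limit 45 → not met
5. record-retention policy absent → not met
6. condition 'transmits funds internationally' does not hold → requirement n/a → met
7. condition 'offers currency exchange' holds; designated compliance officers 4 ≥ 2 → met
8. permissible investments $70,000 ≥ $50,000 → met
Not met: 4 of 8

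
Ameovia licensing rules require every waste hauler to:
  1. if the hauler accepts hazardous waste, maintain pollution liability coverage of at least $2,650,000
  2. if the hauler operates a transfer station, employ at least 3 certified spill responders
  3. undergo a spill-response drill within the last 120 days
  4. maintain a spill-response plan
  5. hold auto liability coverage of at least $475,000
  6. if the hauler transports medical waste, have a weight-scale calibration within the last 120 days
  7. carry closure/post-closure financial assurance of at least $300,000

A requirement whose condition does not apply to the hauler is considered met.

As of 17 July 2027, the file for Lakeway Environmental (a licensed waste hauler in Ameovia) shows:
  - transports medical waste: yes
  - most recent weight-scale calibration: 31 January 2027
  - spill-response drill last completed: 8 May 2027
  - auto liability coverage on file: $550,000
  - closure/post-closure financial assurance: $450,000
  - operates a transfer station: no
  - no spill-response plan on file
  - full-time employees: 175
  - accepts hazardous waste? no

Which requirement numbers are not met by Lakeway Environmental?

4, 6

1. condition 'accepts hazardous waste' does not hold → requirement n/a → met
2. condition 'operates a transfer station' does not hold → requirement n/a → met
3. spill-response drill 70 days ago vs limit 120 → met
4. spill-response plan absent → not met
5. auto liability coverage $550,000 ≥ $475,000 → met
6. condition 'transports medical waste' holds; weight-scale calibration 167 days ago vs limit 120 → not met
7. closure/post-closure financial assurance $450,000 ≥ $300,000 → met
Not met: 4, 6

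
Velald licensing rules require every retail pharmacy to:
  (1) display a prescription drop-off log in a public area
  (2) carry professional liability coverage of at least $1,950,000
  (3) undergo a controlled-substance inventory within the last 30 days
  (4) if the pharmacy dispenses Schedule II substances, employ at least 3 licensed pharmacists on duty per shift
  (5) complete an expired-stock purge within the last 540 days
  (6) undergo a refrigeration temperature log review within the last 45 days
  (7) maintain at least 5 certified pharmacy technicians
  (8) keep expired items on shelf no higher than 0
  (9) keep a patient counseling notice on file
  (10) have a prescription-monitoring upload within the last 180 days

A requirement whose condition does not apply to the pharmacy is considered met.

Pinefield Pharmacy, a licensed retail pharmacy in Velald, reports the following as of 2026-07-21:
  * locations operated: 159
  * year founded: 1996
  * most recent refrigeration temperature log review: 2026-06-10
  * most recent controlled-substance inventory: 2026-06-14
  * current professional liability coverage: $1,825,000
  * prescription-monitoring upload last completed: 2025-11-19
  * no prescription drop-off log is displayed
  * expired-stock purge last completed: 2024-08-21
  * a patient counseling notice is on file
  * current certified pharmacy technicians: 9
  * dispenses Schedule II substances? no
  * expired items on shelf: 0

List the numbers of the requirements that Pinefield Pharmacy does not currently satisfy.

1. prescription drop-off log absent → not met
2. professional liability coverage $1,825,000 < $1,950,000 → not met
3. controlled-substance inventory 37 days ago vs limit 30 → not met
4. condition 'dispenses Schedule II substances' does not hold → requirement n/a → met
5. expired-stock purge 699 days ago vs limit 540 → not met
6. refrigeration temperature log review 41 days ago vs limit 45 → met
7. certified pharmacy technicians 9 ≥ 5 → met
8. expired items on shelf 0 ≤ 0 → met
9. patient counseling notice present → met
10. prescription-monitoring upload 244 days ago vs limit 180 → not met
Not met: 1, 2, 3, 5, 10

1, 2, 3, 5, 10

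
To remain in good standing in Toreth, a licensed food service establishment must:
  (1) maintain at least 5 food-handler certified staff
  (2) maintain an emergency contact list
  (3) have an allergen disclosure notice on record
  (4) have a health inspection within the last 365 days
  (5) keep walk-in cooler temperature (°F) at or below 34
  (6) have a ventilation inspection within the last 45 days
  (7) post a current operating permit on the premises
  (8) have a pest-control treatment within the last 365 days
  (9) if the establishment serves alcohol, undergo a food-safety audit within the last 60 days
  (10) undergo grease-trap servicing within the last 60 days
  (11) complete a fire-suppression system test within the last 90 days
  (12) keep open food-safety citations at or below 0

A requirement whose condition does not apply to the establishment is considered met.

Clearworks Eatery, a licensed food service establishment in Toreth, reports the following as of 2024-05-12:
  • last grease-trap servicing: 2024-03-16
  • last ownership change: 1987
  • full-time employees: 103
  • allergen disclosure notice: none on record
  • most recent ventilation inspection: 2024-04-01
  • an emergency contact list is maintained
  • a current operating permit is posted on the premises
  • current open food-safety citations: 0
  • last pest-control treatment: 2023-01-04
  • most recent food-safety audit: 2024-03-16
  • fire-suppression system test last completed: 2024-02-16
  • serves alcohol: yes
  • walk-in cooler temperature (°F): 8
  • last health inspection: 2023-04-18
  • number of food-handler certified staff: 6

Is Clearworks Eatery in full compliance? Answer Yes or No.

1. food-handler certified staff 6 ≥ 5 → met
2. emergency contact list present → met
3. allergen disclosure notice absent → not met
4. health inspection 390 days ago vs limit 365 → not met
5. walk-in cooler temperature (°F) 8 ≤ 34 → met
6. ventilation inspection 41 days ago vs limit 45 → met
7. current operating permit present → met
8. pest-control treatment 494 days ago vs limit 365 → not met
9. condition 'serves alcohol' holds; food-safety audit 57 days ago vs limit 60 → met
10. grease-trap servicing 57 days ago vs limit 60 → met
11. fire-suppression system test 86 days ago vs limit 90 → met
12. open food-safety citations 0 ≤ 0 → met
Not met: 3, 4, 8

No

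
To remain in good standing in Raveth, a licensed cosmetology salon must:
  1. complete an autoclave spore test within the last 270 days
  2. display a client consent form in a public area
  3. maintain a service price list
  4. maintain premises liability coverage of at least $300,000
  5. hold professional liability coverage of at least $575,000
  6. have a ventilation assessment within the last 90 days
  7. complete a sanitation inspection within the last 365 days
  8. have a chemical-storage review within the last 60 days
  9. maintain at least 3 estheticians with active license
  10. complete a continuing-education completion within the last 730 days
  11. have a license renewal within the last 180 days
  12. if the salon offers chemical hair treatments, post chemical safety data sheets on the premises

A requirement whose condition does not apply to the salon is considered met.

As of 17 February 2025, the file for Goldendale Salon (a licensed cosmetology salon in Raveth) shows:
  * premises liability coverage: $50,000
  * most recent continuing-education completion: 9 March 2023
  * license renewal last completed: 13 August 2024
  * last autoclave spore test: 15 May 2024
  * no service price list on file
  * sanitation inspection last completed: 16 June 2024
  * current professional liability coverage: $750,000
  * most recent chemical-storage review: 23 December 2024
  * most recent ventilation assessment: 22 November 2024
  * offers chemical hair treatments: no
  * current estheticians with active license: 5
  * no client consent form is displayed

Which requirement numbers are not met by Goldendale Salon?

1, 2, 3, 4, 11

1. autoclave spore test 278 days ago vs limit 270 → not met
2. client consent form absent → not met
3. service price list absent → not met
4. premises liability coverage $50,000 < $300,000 → not met
5. professional liability coverage $750,000 ≥ $575,000 → met
6. ventilation assessment 87 days ago vs limit 90 → met
7. sanitation inspection 246 days ago vs limit 365 → met
8. chemical-storage review 56 days ago vs limit 60 → met
9. estheticians with active license 5 ≥ 3 → met
10. continuing-education completion 711 days ago vs limit 730 → met
11. license renewal 188 days ago vs limit 180 → not met
12. condition 'offers chemical hair treatments' does not hold → requirement n/a → met
Not met: 1, 2, 3, 4, 11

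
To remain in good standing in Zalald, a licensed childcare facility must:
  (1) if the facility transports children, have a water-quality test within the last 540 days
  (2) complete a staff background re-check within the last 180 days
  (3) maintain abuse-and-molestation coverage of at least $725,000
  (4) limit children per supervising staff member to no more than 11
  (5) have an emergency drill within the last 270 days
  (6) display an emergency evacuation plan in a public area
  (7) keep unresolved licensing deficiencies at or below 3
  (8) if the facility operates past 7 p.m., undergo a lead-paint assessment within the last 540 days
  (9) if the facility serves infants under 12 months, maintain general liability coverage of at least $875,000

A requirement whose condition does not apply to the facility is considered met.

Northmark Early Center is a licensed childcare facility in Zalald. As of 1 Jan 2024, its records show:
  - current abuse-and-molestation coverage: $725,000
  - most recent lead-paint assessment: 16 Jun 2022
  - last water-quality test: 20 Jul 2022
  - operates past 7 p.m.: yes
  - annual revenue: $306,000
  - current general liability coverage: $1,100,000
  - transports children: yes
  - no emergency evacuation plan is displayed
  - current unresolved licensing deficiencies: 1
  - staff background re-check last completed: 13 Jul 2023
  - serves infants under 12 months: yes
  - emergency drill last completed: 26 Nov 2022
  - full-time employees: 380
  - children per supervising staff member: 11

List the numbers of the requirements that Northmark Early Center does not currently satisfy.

5, 6, 8

1. condition 'transports children' holds; water-quality test 530 days ago vs limit 540 → met
2. staff background re-check 172 days ago vs limit 180 → met
3. abuse-and-molestation coverage $725,000 ≥ $725,000 → met
4. children per supervising staff member 11 ≤ 11 → met
5. emergency drill 401 days ago vs limit 270 → not met
6. emergency evacuation plan absent → not met
7. unresolved licensing deficiencies 1 ≤ 3 → met
8. condition 'operates past 7 p.m.' holds; lead-paint assessment 564 days ago vs limit 540 → not met
9. condition 'serves infants under 12 months' holds; general liability coverage $1,100,000 ≥ $875,000 → met
Not met: 5, 6, 8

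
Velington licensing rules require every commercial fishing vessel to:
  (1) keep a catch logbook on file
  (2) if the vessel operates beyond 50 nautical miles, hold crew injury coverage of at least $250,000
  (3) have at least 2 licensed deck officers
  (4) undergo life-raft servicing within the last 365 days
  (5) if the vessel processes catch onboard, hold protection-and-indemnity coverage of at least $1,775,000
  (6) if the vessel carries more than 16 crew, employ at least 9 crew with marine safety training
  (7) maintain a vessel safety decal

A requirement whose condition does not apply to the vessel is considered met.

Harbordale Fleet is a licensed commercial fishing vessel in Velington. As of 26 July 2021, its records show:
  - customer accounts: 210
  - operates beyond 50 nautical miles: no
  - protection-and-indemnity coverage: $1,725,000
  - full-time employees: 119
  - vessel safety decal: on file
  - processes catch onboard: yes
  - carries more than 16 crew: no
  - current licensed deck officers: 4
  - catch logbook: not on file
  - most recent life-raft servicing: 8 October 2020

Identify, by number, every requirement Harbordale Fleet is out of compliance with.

1, 5

1. catch logbook absent → not met
2. condition 'operates beyond 50 nautical miles' does not hold → requirement n/a → met
3. licensed deck officers 4 ≥ 2 → met
4. life-raft servicing 291 days ago vs limit 365 → met
5. condition 'processes catch onboard' holds; protection-and-indemnity coverage $1,725,000 < $1,775,000 → not met
6. condition 'carries more than 16 crew' does not hold → requirement n/a → met
7. vessel safety decal present → met
Not met: 1, 5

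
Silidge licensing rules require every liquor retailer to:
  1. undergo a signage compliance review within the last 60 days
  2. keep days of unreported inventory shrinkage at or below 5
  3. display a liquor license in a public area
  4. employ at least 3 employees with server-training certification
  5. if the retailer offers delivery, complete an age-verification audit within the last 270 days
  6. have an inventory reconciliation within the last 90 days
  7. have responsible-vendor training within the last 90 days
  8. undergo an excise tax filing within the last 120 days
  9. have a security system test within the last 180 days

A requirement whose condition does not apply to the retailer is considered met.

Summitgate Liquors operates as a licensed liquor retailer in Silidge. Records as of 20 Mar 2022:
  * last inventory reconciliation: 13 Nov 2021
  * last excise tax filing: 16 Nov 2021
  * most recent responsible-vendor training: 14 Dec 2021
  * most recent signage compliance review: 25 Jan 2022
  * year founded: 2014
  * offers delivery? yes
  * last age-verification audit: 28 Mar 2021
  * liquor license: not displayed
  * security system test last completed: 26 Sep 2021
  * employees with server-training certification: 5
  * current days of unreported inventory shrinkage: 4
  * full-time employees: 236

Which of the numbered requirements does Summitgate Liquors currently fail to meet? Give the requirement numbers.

1. signage compliance review 54 days ago vs limit 60 → met
2. days of unreported inventory shrinkage 4 ≤ 5 → met
3. liquor license absent → not met
4. employees with server-training certification 5 ≥ 3 → met
5. condition 'offers delivery' holds; age-verification audit 357 days ago vs limit 270 → not met
6. inventory reconciliation 127 days ago vs limit 90 → not met
7. responsible-vendor training 96 days ago vs limit 90 → not met
8. excise tax filing 124 days ago vs limit 120 → not met
9. security system test 175 days ago vs limit 180 → met
Not met: 3, 5, 6, 7, 8

3, 5, 6, 7, 8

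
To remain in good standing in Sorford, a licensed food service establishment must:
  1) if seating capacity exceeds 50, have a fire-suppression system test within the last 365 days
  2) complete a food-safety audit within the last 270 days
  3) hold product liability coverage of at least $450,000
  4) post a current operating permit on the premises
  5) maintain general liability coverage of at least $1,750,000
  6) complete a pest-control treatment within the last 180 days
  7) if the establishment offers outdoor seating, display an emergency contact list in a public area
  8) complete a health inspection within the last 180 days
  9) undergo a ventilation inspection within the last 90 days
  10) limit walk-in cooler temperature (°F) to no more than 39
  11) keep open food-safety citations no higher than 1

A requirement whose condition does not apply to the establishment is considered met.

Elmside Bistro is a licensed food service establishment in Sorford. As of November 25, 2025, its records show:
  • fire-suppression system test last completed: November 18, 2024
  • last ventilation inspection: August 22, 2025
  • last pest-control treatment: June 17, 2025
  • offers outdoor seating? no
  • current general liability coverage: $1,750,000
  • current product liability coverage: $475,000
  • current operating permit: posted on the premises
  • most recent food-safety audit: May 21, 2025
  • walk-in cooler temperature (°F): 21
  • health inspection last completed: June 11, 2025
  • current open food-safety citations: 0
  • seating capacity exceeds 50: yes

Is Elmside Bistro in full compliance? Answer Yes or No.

No

1. condition 'seating capacity exceeds 50' holds; fire-suppression system test 372 days ago vs limit 365 → not met
2. food-safety audit 188 days ago vs limit 270 → met
3. product liability coverage $475,000 ≥ $450,000 → met
4. current operating permit present → met
5. general liability coverage $1,750,000 ≥ $1,750,000 → met
6. pest-control treatment 161 days ago vs limit 180 → met
7. condition 'offers outdoor seating' does not hold → requirement n/a → met
8. health inspection 167 days ago vs limit 180 → met
9. ventilation inspection 95 days ago vs limit 90 → not met
10. walk-in cooler temperature (°F) 21 ≤ 39 → met
11. open food-safety citations 0 ≤ 1 → met
Not met: 1, 9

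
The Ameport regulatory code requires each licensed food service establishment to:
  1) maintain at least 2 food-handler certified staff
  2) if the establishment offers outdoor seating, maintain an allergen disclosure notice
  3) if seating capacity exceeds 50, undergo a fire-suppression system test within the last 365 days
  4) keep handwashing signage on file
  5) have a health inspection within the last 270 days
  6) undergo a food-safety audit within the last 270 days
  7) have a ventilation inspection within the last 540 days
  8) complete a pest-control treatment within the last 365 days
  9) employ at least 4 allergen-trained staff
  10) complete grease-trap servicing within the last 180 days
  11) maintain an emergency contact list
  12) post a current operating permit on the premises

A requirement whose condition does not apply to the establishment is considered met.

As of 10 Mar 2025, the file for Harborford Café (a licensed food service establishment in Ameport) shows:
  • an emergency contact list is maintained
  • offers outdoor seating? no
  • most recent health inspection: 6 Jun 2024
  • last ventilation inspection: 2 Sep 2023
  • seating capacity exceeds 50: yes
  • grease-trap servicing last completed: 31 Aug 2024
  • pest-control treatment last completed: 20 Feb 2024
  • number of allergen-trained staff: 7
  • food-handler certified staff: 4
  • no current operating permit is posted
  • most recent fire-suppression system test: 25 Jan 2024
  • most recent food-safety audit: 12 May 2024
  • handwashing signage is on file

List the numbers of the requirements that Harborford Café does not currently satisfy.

1. food-handler certified staff 4 ≥ 2 → met
2. condition 'offers outdoor seating' does not hold → requirement n/a → met
3. condition 'seating capacity exceeds 50' holds; fire-suppression system test 410 days ago vs limit 365 → not met
4. handwashing signage present → met
5. health inspection 277 days ago vs limit 270 → not met
6. food-safety audit 302 days ago vs limit 270 → not met
7. ventilation inspection 555 days ago vs limit 540 → not met
8. pest-control treatment 384 days ago vs limit 365 → not met
9. allergen-trained staff 7 ≥ 4 → met
10. grease-trap servicing 191 days ago vs limit 180 → not met
11. emergency contact list present → met
12. current operating permit absent → not met
Not met: 3, 5, 6, 7, 8, 10, 12

3, 5, 6, 7, 8, 10, 12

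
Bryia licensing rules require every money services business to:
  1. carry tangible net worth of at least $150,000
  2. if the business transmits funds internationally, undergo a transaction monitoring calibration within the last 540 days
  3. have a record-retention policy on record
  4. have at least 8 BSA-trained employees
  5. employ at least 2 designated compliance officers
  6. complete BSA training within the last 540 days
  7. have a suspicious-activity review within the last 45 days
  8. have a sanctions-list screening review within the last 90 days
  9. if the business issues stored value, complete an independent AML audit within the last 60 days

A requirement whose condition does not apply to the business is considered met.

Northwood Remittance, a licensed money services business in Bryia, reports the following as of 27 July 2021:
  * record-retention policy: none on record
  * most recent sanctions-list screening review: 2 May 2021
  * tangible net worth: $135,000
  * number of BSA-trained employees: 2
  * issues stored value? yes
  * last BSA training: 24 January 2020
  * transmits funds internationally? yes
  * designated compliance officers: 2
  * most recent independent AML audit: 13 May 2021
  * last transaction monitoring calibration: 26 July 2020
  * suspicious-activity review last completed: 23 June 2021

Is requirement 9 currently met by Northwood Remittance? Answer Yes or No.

9. condition 'issues stored value' holds; independent AML audit 75 days ago vs limit 60 → not met

No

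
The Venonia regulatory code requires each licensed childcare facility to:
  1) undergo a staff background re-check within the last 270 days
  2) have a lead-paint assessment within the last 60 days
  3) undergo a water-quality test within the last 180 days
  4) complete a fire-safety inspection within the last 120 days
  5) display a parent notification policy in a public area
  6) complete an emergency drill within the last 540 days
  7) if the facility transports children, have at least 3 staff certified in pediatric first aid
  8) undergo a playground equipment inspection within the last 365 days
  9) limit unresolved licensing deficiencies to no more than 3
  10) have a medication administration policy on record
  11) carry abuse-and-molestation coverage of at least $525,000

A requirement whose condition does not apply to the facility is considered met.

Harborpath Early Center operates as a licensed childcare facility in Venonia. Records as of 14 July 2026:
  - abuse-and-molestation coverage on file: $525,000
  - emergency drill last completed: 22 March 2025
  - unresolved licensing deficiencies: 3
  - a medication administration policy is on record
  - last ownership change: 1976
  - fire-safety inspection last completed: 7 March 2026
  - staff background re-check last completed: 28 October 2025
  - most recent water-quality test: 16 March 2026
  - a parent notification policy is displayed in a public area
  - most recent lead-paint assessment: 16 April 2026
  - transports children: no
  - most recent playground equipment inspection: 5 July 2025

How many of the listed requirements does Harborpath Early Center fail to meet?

1. staff background re-check 259 days ago vs limit 270 → met
2. lead-paint assessment 89 days ago vs limit 60 → not met
3. water-quality test 120 days ago vs limit 180 → met
4. fire-safety inspection 129 days ago vs limit 120 → not met
5. parent notification policy present → met
6. emergency drill 479 days ago vs limit 540 → met
7. condition 'transports children' does not hold → requirement n/a → met
8. playground equipment inspection 374 days ago vs limit 365 → not met
9. unresolved licensing deficiencies 3 ≤ 3 → met
10. medication administration policy present → met
11. abuse-and-molestation coverage $525,000 ≥ $525,000 → met
Not met: 3 of 11

3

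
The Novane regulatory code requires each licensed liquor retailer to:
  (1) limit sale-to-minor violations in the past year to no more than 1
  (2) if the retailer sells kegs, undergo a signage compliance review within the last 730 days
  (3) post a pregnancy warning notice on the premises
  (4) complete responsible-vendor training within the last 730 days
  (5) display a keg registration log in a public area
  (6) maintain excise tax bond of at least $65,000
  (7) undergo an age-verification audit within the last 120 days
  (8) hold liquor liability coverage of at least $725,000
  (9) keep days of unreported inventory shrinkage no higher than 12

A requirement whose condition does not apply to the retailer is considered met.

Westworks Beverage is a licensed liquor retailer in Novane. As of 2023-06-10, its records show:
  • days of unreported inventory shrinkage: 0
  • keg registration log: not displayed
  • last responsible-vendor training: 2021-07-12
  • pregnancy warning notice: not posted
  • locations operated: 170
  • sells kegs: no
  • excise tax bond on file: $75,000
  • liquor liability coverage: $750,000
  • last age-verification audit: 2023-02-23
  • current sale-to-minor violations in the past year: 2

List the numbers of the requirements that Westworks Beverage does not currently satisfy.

1. sale-to-minor violations in the past year 2 > 1 → not met
2. condition 'sells kegs' does not hold → requirement n/a → met
3. pregnancy warning notice absent → not met
4. responsible-vendor training 698 days ago vs limit 730 → met
5. keg registration log absent → not met
6. excise tax bond $75,000 ≥ $65,000 → met
7. age-verification audit 107 days ago vs limit 120 → met
8. liquor liability coverage $750,000 ≥ $725,000 → met
9. days of unreported inventory shrinkage 0 ≤ 12 → met
Not met: 1, 3, 5

1, 3, 5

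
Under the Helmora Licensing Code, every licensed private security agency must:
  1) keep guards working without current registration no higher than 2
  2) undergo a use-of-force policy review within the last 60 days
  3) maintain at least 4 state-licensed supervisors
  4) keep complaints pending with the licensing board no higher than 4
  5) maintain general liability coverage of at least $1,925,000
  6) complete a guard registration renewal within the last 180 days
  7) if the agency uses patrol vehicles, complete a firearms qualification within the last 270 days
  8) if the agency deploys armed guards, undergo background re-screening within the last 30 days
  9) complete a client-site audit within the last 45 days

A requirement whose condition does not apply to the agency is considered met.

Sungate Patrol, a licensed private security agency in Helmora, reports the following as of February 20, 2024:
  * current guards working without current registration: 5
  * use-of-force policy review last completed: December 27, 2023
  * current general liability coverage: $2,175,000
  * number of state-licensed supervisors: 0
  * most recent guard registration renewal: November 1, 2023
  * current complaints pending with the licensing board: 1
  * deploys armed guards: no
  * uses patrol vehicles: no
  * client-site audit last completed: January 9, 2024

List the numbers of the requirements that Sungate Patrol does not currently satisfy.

1, 3

1. guards working without current registration 5 > 2 → not met
2. use-of-force policy review 55 days ago vs limit 60 → met
3. state-licensed supervisors 0 < 4 → not met
4. complaints pending with the licensing board 1 ≤ 4 → met
5. general liability coverage $2,175,000 ≥ $1,925,000 → met
6. guard registration renewal 111 days ago vs limit 180 → met
7. condition 'uses patrol vehicles' does not hold → requirement n/a → met
8. condition 'deploys armed guards' does not hold → requirement n/a → met
9. client-site audit 42 days ago vs limit 45 → met
Not met: 1, 3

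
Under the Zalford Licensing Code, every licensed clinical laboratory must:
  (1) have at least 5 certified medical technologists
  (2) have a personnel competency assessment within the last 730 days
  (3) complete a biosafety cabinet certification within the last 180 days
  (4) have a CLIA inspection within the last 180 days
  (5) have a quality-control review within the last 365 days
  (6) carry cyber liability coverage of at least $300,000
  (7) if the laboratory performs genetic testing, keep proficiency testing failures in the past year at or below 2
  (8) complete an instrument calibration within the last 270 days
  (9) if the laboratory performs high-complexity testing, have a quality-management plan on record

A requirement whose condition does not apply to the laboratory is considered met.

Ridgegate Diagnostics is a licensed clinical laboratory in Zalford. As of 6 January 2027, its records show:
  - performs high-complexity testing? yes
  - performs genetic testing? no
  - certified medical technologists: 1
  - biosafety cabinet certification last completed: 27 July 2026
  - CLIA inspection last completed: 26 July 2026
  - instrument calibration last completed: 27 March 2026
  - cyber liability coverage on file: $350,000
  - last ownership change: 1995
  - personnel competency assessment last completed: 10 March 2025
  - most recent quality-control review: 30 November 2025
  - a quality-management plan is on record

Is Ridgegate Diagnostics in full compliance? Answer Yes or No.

1. certified medical technologists 1 < 5 → not met
2. personnel competency assessment 667 days ago vs limit 730 → met
3. biosafety cabinet certification 163 days ago vs limit 180 → met
4. CLIA inspection 164 days ago vs limit 180 → met
5. quality-control review 402 days ago vs limit 365 → not met
6. cyber liability coverage $350,000 ≥ $300,000 → met
7. condition 'performs genetic testing' does not hold → requirement n/a → met
8. instrument calibration 285 days ago vs limit 270 → not met
9. condition 'performs high-complexity testing' holds; quality-management plan present → met
Not met: 1, 5, 8

No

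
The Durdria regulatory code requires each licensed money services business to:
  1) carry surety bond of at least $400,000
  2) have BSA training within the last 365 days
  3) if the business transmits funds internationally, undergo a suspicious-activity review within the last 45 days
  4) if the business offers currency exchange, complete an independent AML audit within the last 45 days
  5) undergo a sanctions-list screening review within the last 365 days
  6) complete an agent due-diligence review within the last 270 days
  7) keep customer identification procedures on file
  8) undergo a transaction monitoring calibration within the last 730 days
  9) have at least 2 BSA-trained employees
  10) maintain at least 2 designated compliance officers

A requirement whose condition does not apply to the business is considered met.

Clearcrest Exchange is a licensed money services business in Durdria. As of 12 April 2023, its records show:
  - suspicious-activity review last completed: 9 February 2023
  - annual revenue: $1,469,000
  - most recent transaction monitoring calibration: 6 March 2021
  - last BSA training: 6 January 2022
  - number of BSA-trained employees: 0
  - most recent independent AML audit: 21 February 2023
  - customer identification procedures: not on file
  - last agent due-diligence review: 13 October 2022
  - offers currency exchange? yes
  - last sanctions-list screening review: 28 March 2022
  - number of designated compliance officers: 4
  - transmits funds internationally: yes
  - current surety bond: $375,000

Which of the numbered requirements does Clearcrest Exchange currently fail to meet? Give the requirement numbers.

1, 2, 3, 4, 5, 7, 8, 9

1. surety bond $375,000 < $400,000 → not met
2. BSA training 461 days ago vs limit 365 → not met
3. condition 'transmits funds internationally' holds; suspicious-activity review 62 days ago vs limit 45 → not met
4. condition 'offers currency exchange' holds; independent AML audit 50 days ago vs limit 45 → not met
5. sanctions-list screening review 380 days ago vs limit 365 → not met
6. agent due-diligence review 181 days ago vs limit 270 → met
7. customer identification procedures absent → not met
8. transaction monitoring calibration 767 days ago vs limit 730 → not met
9. BSA-trained employees 0 < 2 → not met
10. designated compliance officers 4 ≥ 2 → met
Not met: 1, 2, 3, 4, 5, 7, 8, 9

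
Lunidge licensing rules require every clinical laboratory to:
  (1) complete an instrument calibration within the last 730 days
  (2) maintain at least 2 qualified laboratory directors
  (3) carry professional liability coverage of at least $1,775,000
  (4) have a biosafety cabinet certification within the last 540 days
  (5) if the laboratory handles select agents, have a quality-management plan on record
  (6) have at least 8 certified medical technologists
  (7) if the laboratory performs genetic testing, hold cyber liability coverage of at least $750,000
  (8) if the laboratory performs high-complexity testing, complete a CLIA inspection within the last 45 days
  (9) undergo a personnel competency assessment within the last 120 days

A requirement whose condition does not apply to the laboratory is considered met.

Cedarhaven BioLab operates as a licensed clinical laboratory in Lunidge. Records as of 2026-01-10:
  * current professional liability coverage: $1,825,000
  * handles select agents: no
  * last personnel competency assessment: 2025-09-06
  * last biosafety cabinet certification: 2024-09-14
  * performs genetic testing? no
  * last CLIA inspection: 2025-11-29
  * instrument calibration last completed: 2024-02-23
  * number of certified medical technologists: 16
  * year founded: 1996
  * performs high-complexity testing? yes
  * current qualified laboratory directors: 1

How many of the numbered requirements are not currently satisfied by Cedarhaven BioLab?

1. instrument calibration 687 days ago vs limit 730 → met
2. qualified laboratory directors 1 < 2 → not met
3. professional liability coverage $1,825,000 ≥ $1,775,000 → met
4. biosafety cabinet certification 483 days ago vs limit 540 → met
5. condition 'handles select agents' does not hold → requirement n/a → met
6. certified medical technologists 16 ≥ 8 → met
7. condition 'performs genetic testing' does not hold → requirement n/a → met
8. condition 'performs high-complexity testing' holds; CLIA inspection 42 days ago vs limit 45 → met
9. personnel competency assessment 126 days ago vs limit 120 → not met
Not met: 2 of 9

2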